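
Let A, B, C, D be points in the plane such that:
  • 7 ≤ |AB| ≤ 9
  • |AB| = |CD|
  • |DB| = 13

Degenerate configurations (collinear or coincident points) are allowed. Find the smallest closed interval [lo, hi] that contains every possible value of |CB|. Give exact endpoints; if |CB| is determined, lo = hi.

|CB| ∈ [4, 22]  (≈ [4.0000, 22.0000])

|AB| ∈ [7, 9]
|BD| ∈ {13}
|CD| ∈ [7, 9]
|AD| ∈ [4, 22]
|BC| ∈ [4, 22]
|AC| ∈ [0, 31]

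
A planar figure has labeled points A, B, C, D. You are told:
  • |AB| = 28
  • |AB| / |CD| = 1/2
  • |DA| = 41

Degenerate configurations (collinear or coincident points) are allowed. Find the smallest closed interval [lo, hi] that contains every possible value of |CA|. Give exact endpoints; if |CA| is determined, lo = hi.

|CA| ∈ [15, 97]  (≈ [15.0000, 97.0000])

|AB| ∈ {28}
|AD| ∈ {41}
|CD| ∈ {56}
|BD| ∈ [13, 69]
|AC| ∈ [15, 97]
|BC| ∈ [0, 125]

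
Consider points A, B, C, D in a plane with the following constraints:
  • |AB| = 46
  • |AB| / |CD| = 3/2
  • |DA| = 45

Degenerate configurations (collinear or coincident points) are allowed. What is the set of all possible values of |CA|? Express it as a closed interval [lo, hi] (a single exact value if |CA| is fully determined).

|CA| ∈ [43/3, 227/3]  (≈ [14.3333, 75.6667])

|AB| ∈ {46}
|AD| ∈ {45}
|CD| ∈ {92/3}
|BD| ∈ [1, 91]
|AC| ∈ [43/3, 227/3]
|BC| ∈ [0, 365/3]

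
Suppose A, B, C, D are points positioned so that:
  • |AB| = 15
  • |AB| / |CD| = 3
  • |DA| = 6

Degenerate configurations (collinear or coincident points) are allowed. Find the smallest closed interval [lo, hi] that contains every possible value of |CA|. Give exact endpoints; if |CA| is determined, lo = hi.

|AB| ∈ {15}
|AD| ∈ {6}
|CD| ∈ {5}
|BD| ∈ [9, 21]
|AC| ∈ [1, 11]
|BC| ∈ [4, 26]

|CA| ∈ [1, 11]  (≈ [1.0000, 11.0000])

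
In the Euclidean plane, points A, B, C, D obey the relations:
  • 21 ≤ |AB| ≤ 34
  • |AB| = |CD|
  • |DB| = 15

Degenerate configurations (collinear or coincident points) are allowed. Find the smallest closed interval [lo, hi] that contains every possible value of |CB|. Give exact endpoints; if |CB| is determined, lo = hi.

|CB| ∈ [6, 49]  (≈ [6.0000, 49.0000])

|AB| ∈ [21, 34]
|BD| ∈ {15}
|CD| ∈ [21, 34]
|AD| ∈ [6, 49]
|BC| ∈ [6, 49]
|AC| ∈ [0, 83]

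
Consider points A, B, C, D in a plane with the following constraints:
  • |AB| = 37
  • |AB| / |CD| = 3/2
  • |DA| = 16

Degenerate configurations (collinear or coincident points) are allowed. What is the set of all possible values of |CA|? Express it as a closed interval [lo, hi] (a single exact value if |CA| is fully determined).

|CA| ∈ [26/3, 122/3]  (≈ [8.6667, 40.6667])

|AB| ∈ {37}
|AD| ∈ {16}
|CD| ∈ {74/3}
|BD| ∈ [21, 53]
|AC| ∈ [26/3, 122/3]
|BC| ∈ [0, 233/3]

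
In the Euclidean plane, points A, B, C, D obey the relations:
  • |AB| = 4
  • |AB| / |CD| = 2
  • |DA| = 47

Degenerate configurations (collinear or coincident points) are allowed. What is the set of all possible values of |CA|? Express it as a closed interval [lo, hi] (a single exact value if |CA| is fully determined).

|CA| ∈ [45, 49]  (≈ [45.0000, 49.0000])

|AB| ∈ {4}
|AD| ∈ {47}
|CD| ∈ {2}
|BD| ∈ [43, 51]
|AC| ∈ [45, 49]
|BC| ∈ [41, 53]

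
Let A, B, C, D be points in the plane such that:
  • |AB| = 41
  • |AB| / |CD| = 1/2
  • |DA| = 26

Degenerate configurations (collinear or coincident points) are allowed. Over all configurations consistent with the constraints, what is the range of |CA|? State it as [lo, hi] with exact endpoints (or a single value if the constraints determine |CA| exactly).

|CA| ∈ [56, 108]  (≈ [56.0000, 108.0000])

|AB| ∈ {41}
|AD| ∈ {26}
|CD| ∈ {82}
|BD| ∈ [15, 67]
|AC| ∈ [56, 108]
|BC| ∈ [15, 149]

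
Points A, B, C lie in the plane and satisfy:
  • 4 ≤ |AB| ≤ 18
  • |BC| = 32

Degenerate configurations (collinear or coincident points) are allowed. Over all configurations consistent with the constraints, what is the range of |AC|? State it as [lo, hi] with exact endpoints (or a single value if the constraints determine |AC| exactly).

|AC| ∈ [14, 50]  (≈ [14.0000, 50.0000])

|AB| ∈ [4, 18]
|BC| ∈ {32}
|AC| ∈ [14, 50]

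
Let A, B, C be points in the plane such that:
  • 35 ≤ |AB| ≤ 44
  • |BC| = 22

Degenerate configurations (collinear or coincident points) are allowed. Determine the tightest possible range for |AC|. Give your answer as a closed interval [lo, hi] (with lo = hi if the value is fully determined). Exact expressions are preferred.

|AC| ∈ [13, 66]  (≈ [13.0000, 66.0000])

|AB| ∈ [35, 44]
|BC| ∈ {22}
|AC| ∈ [13, 66]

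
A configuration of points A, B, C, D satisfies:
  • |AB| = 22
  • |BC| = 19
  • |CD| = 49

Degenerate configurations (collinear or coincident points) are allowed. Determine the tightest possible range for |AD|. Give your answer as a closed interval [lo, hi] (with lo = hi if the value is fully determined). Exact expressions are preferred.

|AD| ∈ [8, 90]  (≈ [8.0000, 90.0000])

|AB| ∈ {22}
|BC| ∈ {19}
|CD| ∈ {49}
|AC| ∈ [3, 41]
|BD| ∈ [30, 68]
|AD| ∈ [8, 90]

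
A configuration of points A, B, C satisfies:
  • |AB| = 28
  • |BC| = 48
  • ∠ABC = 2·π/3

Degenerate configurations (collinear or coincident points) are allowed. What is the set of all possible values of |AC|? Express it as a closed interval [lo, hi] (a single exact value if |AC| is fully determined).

|AC| = 4·√(277)  (≈ 66.5733)

|AB| ∈ {28}
|BC| ∈ {48}
|AC| ∈ {4·√(277)}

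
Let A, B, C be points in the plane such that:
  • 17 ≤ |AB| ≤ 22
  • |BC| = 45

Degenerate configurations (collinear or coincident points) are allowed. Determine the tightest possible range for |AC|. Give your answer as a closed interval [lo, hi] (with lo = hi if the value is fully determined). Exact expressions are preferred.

|AB| ∈ [17, 22]
|BC| ∈ {45}
|AC| ∈ [23, 67]

|AC| ∈ [23, 67]  (≈ [23.0000, 67.0000])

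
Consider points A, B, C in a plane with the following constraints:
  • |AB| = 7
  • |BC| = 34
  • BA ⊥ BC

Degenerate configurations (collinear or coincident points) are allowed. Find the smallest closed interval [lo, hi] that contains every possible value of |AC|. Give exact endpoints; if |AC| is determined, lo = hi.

|AC| = √(1205)  (≈ 34.7131)

|AB| ∈ {7}
|BC| ∈ {34}
|AC| ∈ {√(1205)}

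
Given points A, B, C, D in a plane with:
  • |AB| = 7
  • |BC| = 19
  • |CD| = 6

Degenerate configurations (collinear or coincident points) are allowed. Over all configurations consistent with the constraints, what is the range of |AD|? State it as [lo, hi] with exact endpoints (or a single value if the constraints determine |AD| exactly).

|AD| ∈ [6, 32]  (≈ [6.0000, 32.0000])

|AB| ∈ {7}
|BC| ∈ {19}
|CD| ∈ {6}
|AC| ∈ [12, 26]
|BD| ∈ [13, 25]
|AD| ∈ [6, 32]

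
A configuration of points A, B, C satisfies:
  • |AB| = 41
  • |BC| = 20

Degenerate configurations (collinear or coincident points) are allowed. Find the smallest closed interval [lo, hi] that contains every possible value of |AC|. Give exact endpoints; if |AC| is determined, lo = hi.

|AB| ∈ {41}
|BC| ∈ {20}
|AC| ∈ [21, 61]

|AC| ∈ [21, 61]  (≈ [21.0000, 61.0000])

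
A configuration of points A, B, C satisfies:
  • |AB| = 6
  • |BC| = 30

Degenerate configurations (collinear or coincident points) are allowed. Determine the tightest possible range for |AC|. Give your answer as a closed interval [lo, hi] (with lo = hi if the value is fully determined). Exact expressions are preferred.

|AB| ∈ {6}
|BC| ∈ {30}
|AC| ∈ [24, 36]

|AC| ∈ [24, 36]  (≈ [24.0000, 36.0000])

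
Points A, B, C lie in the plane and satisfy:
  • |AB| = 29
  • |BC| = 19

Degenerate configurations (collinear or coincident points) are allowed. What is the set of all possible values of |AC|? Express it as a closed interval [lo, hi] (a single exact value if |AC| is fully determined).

|AC| ∈ [10, 48]  (≈ [10.0000, 48.0000])

|AB| ∈ {29}
|BC| ∈ {19}
|AC| ∈ [10, 48]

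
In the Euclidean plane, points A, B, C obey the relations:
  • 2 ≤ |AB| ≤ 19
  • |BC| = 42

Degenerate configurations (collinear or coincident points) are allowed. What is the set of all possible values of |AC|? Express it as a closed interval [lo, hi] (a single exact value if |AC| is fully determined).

|AC| ∈ [23, 61]  (≈ [23.0000, 61.0000])

|AB| ∈ [2, 19]
|BC| ∈ {42}
|AC| ∈ [23, 61]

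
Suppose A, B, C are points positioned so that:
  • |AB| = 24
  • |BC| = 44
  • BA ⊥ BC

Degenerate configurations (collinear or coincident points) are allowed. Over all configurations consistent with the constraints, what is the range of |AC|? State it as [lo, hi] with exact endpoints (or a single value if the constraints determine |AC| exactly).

|AB| ∈ {24}
|BC| ∈ {44}
|AC| ∈ {4·√(157)}

|AC| = 4·√(157)  (≈ 50.1199)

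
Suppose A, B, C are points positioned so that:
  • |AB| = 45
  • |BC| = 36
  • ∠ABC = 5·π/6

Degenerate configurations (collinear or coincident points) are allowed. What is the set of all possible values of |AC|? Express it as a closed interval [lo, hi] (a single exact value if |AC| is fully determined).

|AB| ∈ {45}
|BC| ∈ {36}
|AC| ∈ {9·√(20·√(3) + 41)}

|AC| = 9·√(20·√(3) + 41)  (≈ 78.2747)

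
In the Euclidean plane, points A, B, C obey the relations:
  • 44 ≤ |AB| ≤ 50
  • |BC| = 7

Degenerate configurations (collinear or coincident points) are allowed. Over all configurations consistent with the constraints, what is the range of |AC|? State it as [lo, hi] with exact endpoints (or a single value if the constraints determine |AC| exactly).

|AB| ∈ [44, 50]
|BC| ∈ {7}
|AC| ∈ [37, 57]

|AC| ∈ [37, 57]  (≈ [37.0000, 57.0000])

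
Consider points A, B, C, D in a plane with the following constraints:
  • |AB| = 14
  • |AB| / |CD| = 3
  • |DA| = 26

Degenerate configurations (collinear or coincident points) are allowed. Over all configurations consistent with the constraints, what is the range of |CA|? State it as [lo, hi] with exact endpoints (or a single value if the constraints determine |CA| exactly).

|AB| ∈ {14}
|AD| ∈ {26}
|CD| ∈ {14/3}
|BD| ∈ [12, 40]
|AC| ∈ [64/3, 92/3]
|BC| ∈ [22/3, 134/3]

|CA| ∈ [64/3, 92/3]  (≈ [21.3333, 30.6667])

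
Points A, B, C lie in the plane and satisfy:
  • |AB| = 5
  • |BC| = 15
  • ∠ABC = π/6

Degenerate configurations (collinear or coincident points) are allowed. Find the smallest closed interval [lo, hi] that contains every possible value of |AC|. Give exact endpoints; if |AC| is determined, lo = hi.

|AC| = 5·√(10 - 3·√(3))  (≈ 10.9588)

|AB| ∈ {5}
|BC| ∈ {15}
|AC| ∈ {5·√(10 - 3·√(3))}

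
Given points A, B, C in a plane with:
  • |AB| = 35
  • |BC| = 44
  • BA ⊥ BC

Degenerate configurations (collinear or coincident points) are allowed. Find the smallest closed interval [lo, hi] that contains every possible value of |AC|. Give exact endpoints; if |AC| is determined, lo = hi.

|AB| ∈ {35}
|BC| ∈ {44}
|AC| ∈ {√(3161)}

|AC| = √(3161)  (≈ 56.2228)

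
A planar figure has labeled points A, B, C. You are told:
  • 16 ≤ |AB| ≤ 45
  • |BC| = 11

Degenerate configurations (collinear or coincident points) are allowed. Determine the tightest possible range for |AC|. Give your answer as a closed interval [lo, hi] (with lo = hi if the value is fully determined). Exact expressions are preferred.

|AC| ∈ [5, 56]  (≈ [5.0000, 56.0000])

|AB| ∈ [16, 45]
|BC| ∈ {11}
|AC| ∈ [5, 56]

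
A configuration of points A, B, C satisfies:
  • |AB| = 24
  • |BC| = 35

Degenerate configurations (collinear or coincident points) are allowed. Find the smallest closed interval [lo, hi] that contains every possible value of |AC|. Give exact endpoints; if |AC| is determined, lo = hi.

|AC| ∈ [11, 59]  (≈ [11.0000, 59.0000])

|AB| ∈ {24}
|BC| ∈ {35}
|AC| ∈ [11, 59]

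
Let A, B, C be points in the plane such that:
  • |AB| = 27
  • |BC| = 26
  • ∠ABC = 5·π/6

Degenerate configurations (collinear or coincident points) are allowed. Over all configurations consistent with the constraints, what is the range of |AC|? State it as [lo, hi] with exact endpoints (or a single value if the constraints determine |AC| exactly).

|AC| = √(702·√(3) + 1405)  (≈ 51.1947)

|AB| ∈ {27}
|BC| ∈ {26}
|AC| ∈ {√(702·√(3) + 1405)}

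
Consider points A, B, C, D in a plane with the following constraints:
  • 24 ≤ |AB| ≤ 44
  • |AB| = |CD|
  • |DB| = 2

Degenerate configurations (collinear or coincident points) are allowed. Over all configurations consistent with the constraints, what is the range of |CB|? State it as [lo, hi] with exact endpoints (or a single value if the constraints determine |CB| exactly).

|CB| ∈ [22, 46]  (≈ [22.0000, 46.0000])

|AB| ∈ [24, 44]
|BD| ∈ {2}
|CD| ∈ [24, 44]
|AD| ∈ [22, 46]
|BC| ∈ [22, 46]
|AC| ∈ [0, 90]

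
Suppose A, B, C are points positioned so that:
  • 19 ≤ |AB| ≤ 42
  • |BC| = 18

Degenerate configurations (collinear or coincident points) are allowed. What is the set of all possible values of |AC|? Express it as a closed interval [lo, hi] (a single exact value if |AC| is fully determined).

|AB| ∈ [19, 42]
|BC| ∈ {18}
|AC| ∈ [1, 60]

|AC| ∈ [1, 60]  (≈ [1.0000, 60.0000])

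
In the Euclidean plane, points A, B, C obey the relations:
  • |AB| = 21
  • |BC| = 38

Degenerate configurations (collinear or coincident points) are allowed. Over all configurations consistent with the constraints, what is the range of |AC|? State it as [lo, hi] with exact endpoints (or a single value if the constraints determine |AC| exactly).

|AB| ∈ {21}
|BC| ∈ {38}
|AC| ∈ [17, 59]

|AC| ∈ [17, 59]  (≈ [17.0000, 59.0000])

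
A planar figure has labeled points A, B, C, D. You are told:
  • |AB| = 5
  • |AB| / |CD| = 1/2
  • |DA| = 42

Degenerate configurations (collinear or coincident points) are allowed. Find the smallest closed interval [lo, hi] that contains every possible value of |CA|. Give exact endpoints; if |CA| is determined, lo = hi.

|CA| ∈ [32, 52]  (≈ [32.0000, 52.0000])

|AB| ∈ {5}
|AD| ∈ {42}
|CD| ∈ {10}
|BD| ∈ [37, 47]
|AC| ∈ [32, 52]
|BC| ∈ [27, 57]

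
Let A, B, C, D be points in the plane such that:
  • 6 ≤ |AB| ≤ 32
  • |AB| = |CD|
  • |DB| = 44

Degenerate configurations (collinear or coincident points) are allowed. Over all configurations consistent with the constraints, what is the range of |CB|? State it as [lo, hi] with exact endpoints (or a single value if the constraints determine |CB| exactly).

|AB| ∈ [6, 32]
|BD| ∈ {44}
|CD| ∈ [6, 32]
|AD| ∈ [12, 76]
|BC| ∈ [12, 76]
|AC| ∈ [0, 108]

|CB| ∈ [12, 76]  (≈ [12.0000, 76.0000])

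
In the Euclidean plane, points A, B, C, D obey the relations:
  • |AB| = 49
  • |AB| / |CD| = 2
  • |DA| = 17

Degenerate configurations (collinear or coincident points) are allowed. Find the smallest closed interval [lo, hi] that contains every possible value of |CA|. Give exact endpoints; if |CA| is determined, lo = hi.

|CA| ∈ [15/2, 83/2]  (≈ [7.5000, 41.5000])

|AB| ∈ {49}
|AD| ∈ {17}
|CD| ∈ {49/2}
|BD| ∈ [32, 66]
|AC| ∈ [15/2, 83/2]
|BC| ∈ [15/2, 181/2]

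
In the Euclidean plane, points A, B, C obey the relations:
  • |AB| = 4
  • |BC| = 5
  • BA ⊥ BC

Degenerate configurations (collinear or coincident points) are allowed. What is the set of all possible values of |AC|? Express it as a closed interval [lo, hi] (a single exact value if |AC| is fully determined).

|AC| = √(41)  (≈ 6.4031)

|AB| ∈ {4}
|BC| ∈ {5}
|AC| ∈ {√(41)}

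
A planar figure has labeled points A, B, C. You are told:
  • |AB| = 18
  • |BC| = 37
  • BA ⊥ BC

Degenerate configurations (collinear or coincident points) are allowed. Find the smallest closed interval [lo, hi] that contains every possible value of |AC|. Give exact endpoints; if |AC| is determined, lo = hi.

|AC| = √(1693)  (≈ 41.1461)

|AB| ∈ {18}
|BC| ∈ {37}
|AC| ∈ {√(1693)}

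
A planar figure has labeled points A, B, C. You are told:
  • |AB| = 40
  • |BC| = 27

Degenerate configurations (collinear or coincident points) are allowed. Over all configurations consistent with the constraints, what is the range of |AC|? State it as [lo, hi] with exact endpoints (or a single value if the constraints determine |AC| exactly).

|AC| ∈ [13, 67]  (≈ [13.0000, 67.0000])

|AB| ∈ {40}
|BC| ∈ {27}
|AC| ∈ [13, 67]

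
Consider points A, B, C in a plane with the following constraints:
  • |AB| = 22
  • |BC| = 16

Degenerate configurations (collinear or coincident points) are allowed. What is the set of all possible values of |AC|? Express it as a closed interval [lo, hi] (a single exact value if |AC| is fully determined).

|AB| ∈ {22}
|BC| ∈ {16}
|AC| ∈ [6, 38]

|AC| ∈ [6, 38]  (≈ [6.0000, 38.0000])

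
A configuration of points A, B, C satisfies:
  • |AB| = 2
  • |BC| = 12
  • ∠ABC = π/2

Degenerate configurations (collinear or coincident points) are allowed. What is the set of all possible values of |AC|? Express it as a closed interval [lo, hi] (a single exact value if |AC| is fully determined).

|AB| ∈ {2}
|BC| ∈ {12}
|AC| ∈ {2·√(37)}

|AC| = 2·√(37)  (≈ 12.1655)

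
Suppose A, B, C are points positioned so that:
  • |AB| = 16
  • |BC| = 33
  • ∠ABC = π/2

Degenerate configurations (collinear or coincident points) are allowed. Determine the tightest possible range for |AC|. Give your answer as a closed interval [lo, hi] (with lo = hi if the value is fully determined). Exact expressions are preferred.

|AC| = √(1345)  (≈ 36.6742)

|AB| ∈ {16}
|BC| ∈ {33}
|AC| ∈ {√(1345)}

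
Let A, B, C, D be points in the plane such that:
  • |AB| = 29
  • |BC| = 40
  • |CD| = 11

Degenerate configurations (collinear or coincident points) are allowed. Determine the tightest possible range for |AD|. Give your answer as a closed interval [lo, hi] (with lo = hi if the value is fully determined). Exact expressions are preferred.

|AD| ∈ [0, 80]  (≈ [0.0000, 80.0000])

|AB| ∈ {29}
|BC| ∈ {40}
|CD| ∈ {11}
|AC| ∈ [11, 69]
|BD| ∈ [29, 51]
|AD| ∈ [0, 80]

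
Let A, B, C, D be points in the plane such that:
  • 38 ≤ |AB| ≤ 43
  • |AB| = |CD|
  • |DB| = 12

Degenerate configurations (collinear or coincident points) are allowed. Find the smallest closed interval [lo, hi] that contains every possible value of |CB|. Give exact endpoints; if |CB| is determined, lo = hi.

|AB| ∈ [38, 43]
|BD| ∈ {12}
|CD| ∈ [38, 43]
|AD| ∈ [26, 55]
|BC| ∈ [26, 55]
|AC| ∈ [0, 98]

|CB| ∈ [26, 55]  (≈ [26.0000, 55.0000])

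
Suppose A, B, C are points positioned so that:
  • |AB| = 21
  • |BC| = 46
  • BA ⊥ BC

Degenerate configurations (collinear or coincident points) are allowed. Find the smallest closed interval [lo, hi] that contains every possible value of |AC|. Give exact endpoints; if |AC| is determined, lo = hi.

|AB| ∈ {21}
|BC| ∈ {46}
|AC| ∈ {√(2557)}

|AC| = √(2557)  (≈ 50.5668)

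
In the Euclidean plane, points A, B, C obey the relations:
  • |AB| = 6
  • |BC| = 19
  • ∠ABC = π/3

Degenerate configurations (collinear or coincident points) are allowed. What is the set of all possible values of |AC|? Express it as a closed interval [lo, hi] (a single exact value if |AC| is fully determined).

|AB| ∈ {6}
|BC| ∈ {19}
|AC| ∈ {√(283)}

|AC| = √(283)  (≈ 16.8226)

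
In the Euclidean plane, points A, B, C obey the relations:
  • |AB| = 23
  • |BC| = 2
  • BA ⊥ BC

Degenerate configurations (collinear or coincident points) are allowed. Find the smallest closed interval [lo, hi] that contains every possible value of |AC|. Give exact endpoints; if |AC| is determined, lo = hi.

|AC| = √(533)  (≈ 23.0868)

|AB| ∈ {23}
|BC| ∈ {2}
|AC| ∈ {√(533)}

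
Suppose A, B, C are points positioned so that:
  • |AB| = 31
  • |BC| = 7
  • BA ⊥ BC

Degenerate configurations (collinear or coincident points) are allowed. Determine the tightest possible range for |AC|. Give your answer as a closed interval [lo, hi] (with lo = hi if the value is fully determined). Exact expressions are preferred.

|AB| ∈ {31}
|BC| ∈ {7}
|AC| ∈ {√(1010)}

|AC| = √(1010)  (≈ 31.7805)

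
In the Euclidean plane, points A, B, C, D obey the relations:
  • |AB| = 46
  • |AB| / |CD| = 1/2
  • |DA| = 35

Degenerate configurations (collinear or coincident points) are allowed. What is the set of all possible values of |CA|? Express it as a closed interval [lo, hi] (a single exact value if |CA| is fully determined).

|CA| ∈ [57, 127]  (≈ [57.0000, 127.0000])

|AB| ∈ {46}
|AD| ∈ {35}
|CD| ∈ {92}
|BD| ∈ [11, 81]
|AC| ∈ [57, 127]
|BC| ∈ [11, 173]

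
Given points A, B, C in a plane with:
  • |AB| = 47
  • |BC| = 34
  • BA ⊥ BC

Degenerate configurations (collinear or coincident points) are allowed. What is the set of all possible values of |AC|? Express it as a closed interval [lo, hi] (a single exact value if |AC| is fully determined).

|AC| = √(3365)  (≈ 58.0086)

|AB| ∈ {47}
|BC| ∈ {34}
|AC| ∈ {√(3365)}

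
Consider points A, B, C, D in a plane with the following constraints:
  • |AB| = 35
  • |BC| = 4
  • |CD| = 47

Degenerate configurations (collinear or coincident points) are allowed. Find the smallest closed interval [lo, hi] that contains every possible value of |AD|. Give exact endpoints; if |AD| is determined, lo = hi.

|AB| ∈ {35}
|BC| ∈ {4}
|CD| ∈ {47}
|AC| ∈ [31, 39]
|BD| ∈ [43, 51]
|AD| ∈ [8, 86]

|AD| ∈ [8, 86]  (≈ [8.0000, 86.0000])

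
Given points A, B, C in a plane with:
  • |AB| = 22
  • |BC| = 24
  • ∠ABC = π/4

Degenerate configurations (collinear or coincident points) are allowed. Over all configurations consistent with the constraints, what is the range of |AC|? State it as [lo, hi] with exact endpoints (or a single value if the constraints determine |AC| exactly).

|AB| ∈ {22}
|BC| ∈ {24}
|AC| ∈ {2·√(265 - 132·√(2))}

|AC| = 2·√(265 - 132·√(2))  (≈ 17.7001)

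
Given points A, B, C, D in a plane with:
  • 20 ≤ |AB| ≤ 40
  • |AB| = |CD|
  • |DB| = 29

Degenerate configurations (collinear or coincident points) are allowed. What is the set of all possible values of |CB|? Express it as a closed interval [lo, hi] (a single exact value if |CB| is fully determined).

|CB| ∈ [0, 69]  (≈ [0.0000, 69.0000])

|AB| ∈ [20, 40]
|BD| ∈ {29}
|CD| ∈ [20, 40]
|AD| ∈ [0, 69]
|BC| ∈ [0, 69]
|AC| ∈ [0, 109]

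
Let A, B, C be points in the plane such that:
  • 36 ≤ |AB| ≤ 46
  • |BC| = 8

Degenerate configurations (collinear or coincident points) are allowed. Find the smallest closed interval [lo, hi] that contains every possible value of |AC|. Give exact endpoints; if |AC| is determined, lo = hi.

|AC| ∈ [28, 54]  (≈ [28.0000, 54.0000])

|AB| ∈ [36, 46]
|BC| ∈ {8}
|AC| ∈ [28, 54]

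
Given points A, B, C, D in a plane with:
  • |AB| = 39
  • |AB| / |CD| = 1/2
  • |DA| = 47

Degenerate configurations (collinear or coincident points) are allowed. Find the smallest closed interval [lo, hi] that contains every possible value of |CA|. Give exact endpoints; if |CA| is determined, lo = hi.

|AB| ∈ {39}
|AD| ∈ {47}
|CD| ∈ {78}
|BD| ∈ [8, 86]
|AC| ∈ [31, 125]
|BC| ∈ [0, 164]

|CA| ∈ [31, 125]  (≈ [31.0000, 125.0000])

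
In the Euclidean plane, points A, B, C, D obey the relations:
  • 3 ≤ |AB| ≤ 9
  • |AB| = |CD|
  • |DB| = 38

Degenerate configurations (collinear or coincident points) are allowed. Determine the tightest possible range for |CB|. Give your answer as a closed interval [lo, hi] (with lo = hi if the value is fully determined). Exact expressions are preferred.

|CB| ∈ [29, 47]  (≈ [29.0000, 47.0000])

|AB| ∈ [3, 9]
|BD| ∈ {38}
|CD| ∈ [3, 9]
|AD| ∈ [29, 47]
|BC| ∈ [29, 47]
|AC| ∈ [20, 56]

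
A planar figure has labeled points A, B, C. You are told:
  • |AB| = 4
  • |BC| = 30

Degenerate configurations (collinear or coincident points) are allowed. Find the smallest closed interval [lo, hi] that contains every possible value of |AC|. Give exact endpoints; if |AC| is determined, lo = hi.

|AC| ∈ [26, 34]  (≈ [26.0000, 34.0000])

|AB| ∈ {4}
|BC| ∈ {30}
|AC| ∈ [26, 34]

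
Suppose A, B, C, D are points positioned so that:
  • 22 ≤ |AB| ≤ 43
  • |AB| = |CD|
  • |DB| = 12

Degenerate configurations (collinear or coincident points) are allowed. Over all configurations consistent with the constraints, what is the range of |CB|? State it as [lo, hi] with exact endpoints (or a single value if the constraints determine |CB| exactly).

|AB| ∈ [22, 43]
|BD| ∈ {12}
|CD| ∈ [22, 43]
|AD| ∈ [10, 55]
|BC| ∈ [10, 55]
|AC| ∈ [0, 98]

|CB| ∈ [10, 55]  (≈ [10.0000, 55.0000])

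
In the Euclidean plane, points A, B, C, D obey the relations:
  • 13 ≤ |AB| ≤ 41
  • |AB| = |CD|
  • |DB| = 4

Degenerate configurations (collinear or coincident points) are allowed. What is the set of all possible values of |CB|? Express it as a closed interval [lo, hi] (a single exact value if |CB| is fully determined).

|AB| ∈ [13, 41]
|BD| ∈ {4}
|CD| ∈ [13, 41]
|AD| ∈ [9, 45]
|BC| ∈ [9, 45]
|AC| ∈ [0, 86]

|CB| ∈ [9, 45]  (≈ [9.0000, 45.0000])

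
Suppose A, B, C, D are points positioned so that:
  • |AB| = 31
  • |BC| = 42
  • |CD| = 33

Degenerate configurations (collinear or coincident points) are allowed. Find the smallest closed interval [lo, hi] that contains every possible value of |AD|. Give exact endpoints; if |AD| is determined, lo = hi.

|AD| ∈ [0, 106]  (≈ [0.0000, 106.0000])

|AB| ∈ {31}
|BC| ∈ {42}
|CD| ∈ {33}
|AC| ∈ [11, 73]
|BD| ∈ [9, 75]
|AD| ∈ [0, 106]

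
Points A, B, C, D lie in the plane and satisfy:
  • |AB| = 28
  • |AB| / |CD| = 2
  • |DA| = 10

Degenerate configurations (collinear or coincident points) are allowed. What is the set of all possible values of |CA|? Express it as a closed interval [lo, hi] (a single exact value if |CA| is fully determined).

|AB| ∈ {28}
|AD| ∈ {10}
|CD| ∈ {14}
|BD| ∈ [18, 38]
|AC| ∈ [4, 24]
|BC| ∈ [4, 52]

|CA| ∈ [4, 24]  (≈ [4.0000, 24.0000])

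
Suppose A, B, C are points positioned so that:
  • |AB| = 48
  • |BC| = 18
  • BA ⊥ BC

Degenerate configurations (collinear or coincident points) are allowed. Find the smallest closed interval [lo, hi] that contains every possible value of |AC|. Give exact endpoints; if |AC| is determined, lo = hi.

|AC| = 6·√(73)  (≈ 51.2640)

|AB| ∈ {48}
|BC| ∈ {18}
|AC| ∈ {6·√(73)}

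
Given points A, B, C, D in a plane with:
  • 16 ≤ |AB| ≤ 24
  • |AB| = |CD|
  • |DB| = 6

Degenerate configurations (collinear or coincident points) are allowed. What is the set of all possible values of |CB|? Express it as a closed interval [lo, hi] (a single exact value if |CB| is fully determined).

|CB| ∈ [10, 30]  (≈ [10.0000, 30.0000])

|AB| ∈ [16, 24]
|BD| ∈ {6}
|CD| ∈ [16, 24]
|AD| ∈ [10, 30]
|BC| ∈ [10, 30]
|AC| ∈ [0, 54]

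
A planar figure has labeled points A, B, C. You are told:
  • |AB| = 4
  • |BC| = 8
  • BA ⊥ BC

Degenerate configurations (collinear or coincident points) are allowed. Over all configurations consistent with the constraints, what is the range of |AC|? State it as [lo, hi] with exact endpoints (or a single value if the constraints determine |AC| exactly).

|AB| ∈ {4}
|BC| ∈ {8}
|AC| ∈ {4·√(5)}

|AC| = 4·√(5)  (≈ 8.9443)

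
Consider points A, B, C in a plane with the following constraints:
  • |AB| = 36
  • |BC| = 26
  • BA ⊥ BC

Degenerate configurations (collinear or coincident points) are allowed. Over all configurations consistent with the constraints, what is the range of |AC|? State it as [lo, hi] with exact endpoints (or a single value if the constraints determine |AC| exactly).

|AC| = 2·√(493)  (≈ 44.4072)

|AB| ∈ {36}
|BC| ∈ {26}
|AC| ∈ {2·√(493)}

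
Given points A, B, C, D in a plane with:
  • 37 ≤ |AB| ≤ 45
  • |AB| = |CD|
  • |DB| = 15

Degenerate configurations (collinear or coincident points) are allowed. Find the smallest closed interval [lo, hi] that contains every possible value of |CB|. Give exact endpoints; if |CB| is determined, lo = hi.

|CB| ∈ [22, 60]  (≈ [22.0000, 60.0000])

|AB| ∈ [37, 45]
|BD| ∈ {15}
|CD| ∈ [37, 45]
|AD| ∈ [22, 60]
|BC| ∈ [22, 60]
|AC| ∈ [0, 105]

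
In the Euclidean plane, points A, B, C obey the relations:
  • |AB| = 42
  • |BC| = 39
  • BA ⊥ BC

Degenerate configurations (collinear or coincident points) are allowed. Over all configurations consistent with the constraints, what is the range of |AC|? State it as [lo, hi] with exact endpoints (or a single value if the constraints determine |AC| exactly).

|AC| = 3·√(365)  (≈ 57.3149)

|AB| ∈ {42}
|BC| ∈ {39}
|AC| ∈ {3·√(365)}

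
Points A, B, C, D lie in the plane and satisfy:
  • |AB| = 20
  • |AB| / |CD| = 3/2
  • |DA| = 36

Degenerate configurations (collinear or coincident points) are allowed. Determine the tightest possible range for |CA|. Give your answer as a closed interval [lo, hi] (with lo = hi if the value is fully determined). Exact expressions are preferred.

|CA| ∈ [68/3, 148/3]  (≈ [22.6667, 49.3333])

|AB| ∈ {20}
|AD| ∈ {36}
|CD| ∈ {40/3}
|BD| ∈ [16, 56]
|AC| ∈ [68/3, 148/3]
|BC| ∈ [8/3, 208/3]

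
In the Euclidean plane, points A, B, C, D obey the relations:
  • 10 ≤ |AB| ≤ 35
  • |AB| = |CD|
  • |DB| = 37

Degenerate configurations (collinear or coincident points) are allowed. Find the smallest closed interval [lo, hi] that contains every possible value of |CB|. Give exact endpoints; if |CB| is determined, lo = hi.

|AB| ∈ [10, 35]
|BD| ∈ {37}
|CD| ∈ [10, 35]
|AD| ∈ [2, 72]
|BC| ∈ [2, 72]
|AC| ∈ [0, 107]

|CB| ∈ [2, 72]  (≈ [2.0000, 72.0000])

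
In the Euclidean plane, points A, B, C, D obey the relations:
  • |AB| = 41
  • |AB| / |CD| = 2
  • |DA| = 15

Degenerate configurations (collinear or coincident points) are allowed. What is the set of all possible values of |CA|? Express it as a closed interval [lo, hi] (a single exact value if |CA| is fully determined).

|AB| ∈ {41}
|AD| ∈ {15}
|CD| ∈ {41/2}
|BD| ∈ [26, 56]
|AC| ∈ [11/2, 71/2]
|BC| ∈ [11/2, 153/2]

|CA| ∈ [11/2, 71/2]  (≈ [5.5000, 35.5000])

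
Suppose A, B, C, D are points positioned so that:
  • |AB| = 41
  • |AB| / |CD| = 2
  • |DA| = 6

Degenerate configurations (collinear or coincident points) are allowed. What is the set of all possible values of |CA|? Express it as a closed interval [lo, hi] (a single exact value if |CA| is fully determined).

|CA| ∈ [29/2, 53/2]  (≈ [14.5000, 26.5000])

|AB| ∈ {41}
|AD| ∈ {6}
|CD| ∈ {41/2}
|BD| ∈ [35, 47]
|AC| ∈ [29/2, 53/2]
|BC| ∈ [29/2, 135/2]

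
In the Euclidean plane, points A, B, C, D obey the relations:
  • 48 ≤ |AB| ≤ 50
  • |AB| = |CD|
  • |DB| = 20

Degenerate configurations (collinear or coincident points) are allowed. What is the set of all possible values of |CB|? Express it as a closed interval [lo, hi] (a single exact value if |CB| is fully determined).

|AB| ∈ [48, 50]
|BD| ∈ {20}
|CD| ∈ [48, 50]
|AD| ∈ [28, 70]
|BC| ∈ [28, 70]
|AC| ∈ [0, 120]

|CB| ∈ [28, 70]  (≈ [28.0000, 70.0000])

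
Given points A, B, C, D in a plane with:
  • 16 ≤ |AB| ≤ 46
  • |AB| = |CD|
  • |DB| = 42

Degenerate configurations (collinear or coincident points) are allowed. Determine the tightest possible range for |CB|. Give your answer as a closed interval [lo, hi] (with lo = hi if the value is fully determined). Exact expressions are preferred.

|AB| ∈ [16, 46]
|BD| ∈ {42}
|CD| ∈ [16, 46]
|AD| ∈ [0, 88]
|BC| ∈ [0, 88]
|AC| ∈ [0, 134]

|CB| ∈ [0, 88]  (≈ [0.0000, 88.0000])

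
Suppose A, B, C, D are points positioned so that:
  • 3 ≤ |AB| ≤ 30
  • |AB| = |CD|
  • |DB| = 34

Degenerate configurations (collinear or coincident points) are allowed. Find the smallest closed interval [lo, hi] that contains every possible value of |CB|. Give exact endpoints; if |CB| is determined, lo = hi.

|AB| ∈ [3, 30]
|BD| ∈ {34}
|CD| ∈ [3, 30]
|AD| ∈ [4, 64]
|BC| ∈ [4, 64]
|AC| ∈ [0, 94]

|CB| ∈ [4, 64]  (≈ [4.0000, 64.0000])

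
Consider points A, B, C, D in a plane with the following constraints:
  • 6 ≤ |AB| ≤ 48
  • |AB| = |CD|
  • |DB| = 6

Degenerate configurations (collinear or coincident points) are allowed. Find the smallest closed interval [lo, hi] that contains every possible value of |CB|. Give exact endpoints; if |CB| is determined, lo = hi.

|AB| ∈ [6, 48]
|BD| ∈ {6}
|CD| ∈ [6, 48]
|AD| ∈ [0, 54]
|BC| ∈ [0, 54]
|AC| ∈ [0, 102]

|CB| ∈ [0, 54]  (≈ [0.0000, 54.0000])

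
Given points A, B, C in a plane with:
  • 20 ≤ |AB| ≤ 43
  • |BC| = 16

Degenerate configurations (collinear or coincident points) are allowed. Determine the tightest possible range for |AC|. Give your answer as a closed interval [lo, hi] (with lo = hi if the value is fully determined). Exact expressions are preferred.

|AB| ∈ [20, 43]
|BC| ∈ {16}
|AC| ∈ [4, 59]

|AC| ∈ [4, 59]  (≈ [4.0000, 59.0000])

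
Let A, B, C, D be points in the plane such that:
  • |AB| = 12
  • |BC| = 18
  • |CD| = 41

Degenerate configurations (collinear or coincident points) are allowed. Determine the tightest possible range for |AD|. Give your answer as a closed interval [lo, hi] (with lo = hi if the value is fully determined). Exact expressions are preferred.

|AD| ∈ [11, 71]  (≈ [11.0000, 71.0000])

|AB| ∈ {12}
|BC| ∈ {18}
|CD| ∈ {41}
|AC| ∈ [6, 30]
|BD| ∈ [23, 59]
|AD| ∈ [11, 71]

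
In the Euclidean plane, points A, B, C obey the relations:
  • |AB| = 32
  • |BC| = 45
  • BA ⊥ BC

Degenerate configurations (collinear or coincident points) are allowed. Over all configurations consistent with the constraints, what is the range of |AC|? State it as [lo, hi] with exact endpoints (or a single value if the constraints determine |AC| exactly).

|AB| ∈ {32}
|BC| ∈ {45}
|AC| ∈ {√(3049)}

|AC| = √(3049)  (≈ 55.2178)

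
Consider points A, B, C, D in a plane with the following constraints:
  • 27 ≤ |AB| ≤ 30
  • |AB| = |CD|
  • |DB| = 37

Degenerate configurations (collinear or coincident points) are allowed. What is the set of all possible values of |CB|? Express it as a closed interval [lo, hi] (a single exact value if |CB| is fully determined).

|CB| ∈ [7, 67]  (≈ [7.0000, 67.0000])

|AB| ∈ [27, 30]
|BD| ∈ {37}
|CD| ∈ [27, 30]
|AD| ∈ [7, 67]
|BC| ∈ [7, 67]
|AC| ∈ [0, 97]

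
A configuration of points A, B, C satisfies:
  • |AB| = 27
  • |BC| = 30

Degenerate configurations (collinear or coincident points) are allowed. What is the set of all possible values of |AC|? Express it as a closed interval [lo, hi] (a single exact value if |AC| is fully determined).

|AB| ∈ {27}
|BC| ∈ {30}
|AC| ∈ [3, 57]

|AC| ∈ [3, 57]  (≈ [3.0000, 57.0000])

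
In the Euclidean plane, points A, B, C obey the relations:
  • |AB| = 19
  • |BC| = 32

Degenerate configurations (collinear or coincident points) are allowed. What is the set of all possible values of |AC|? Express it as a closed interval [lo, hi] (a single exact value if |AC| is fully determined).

|AC| ∈ [13, 51]  (≈ [13.0000, 51.0000])

|AB| ∈ {19}
|BC| ∈ {32}
|AC| ∈ [13, 51]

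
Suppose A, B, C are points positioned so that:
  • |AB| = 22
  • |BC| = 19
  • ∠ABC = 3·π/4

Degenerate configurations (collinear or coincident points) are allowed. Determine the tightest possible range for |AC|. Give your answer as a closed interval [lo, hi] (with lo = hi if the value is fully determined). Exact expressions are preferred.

|AB| ∈ {22}
|BC| ∈ {19}
|AC| ∈ {√(418·√(2) + 845)}

|AC| = √(418·√(2) + 845)  (≈ 37.8965)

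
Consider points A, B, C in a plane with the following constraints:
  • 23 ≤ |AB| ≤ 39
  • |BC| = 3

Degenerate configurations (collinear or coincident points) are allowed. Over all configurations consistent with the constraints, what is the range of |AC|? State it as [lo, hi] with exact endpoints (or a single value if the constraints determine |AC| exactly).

|AC| ∈ [20, 42]  (≈ [20.0000, 42.0000])

|AB| ∈ [23, 39]
|BC| ∈ {3}
|AC| ∈ [20, 42]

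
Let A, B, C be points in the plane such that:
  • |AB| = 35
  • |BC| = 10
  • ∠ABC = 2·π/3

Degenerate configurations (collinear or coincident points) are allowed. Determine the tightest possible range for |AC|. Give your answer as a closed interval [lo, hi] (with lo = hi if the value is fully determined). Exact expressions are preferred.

|AB| ∈ {35}
|BC| ∈ {10}
|AC| ∈ {5·√(67)}

|AC| = 5·√(67)  (≈ 40.9268)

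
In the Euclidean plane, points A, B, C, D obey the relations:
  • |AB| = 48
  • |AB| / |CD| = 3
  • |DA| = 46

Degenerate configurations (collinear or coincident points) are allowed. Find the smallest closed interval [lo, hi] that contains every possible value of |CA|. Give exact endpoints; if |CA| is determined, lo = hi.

|AB| ∈ {48}
|AD| ∈ {46}
|CD| ∈ {16}
|BD| ∈ [2, 94]
|AC| ∈ [30, 62]
|BC| ∈ [0, 110]

|CA| ∈ [30, 62]  (≈ [30.0000, 62.0000])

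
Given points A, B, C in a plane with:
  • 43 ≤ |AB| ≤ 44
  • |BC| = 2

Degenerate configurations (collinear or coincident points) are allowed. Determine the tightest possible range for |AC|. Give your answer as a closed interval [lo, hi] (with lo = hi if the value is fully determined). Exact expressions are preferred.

|AC| ∈ [41, 46]  (≈ [41.0000, 46.0000])

|AB| ∈ [43, 44]
|BC| ∈ {2}
|AC| ∈ [41, 46]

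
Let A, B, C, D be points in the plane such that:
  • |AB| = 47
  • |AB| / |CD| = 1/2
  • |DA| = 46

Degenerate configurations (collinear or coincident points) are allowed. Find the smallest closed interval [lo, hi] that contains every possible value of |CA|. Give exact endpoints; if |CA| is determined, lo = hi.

|CA| ∈ [48, 140]  (≈ [48.0000, 140.0000])

|AB| ∈ {47}
|AD| ∈ {46}
|CD| ∈ {94}
|BD| ∈ [1, 93]
|AC| ∈ [48, 140]
|BC| ∈ [1, 187]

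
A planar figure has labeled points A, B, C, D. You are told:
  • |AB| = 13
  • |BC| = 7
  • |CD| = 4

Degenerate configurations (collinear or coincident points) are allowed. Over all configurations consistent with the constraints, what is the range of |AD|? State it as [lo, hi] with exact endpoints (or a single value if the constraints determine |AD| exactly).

|AB| ∈ {13}
|BC| ∈ {7}
|CD| ∈ {4}
|AC| ∈ [6, 20]
|BD| ∈ [3, 11]
|AD| ∈ [2, 24]

|AD| ∈ [2, 24]  (≈ [2.0000, 24.0000])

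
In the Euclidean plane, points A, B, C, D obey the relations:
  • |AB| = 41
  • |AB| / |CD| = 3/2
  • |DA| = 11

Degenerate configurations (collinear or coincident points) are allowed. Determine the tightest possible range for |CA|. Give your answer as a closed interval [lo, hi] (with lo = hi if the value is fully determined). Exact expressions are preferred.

|CA| ∈ [49/3, 115/3]  (≈ [16.3333, 38.3333])

|AB| ∈ {41}
|AD| ∈ {11}
|CD| ∈ {82/3}
|BD| ∈ [30, 52]
|AC| ∈ [49/3, 115/3]
|BC| ∈ [8/3, 238/3]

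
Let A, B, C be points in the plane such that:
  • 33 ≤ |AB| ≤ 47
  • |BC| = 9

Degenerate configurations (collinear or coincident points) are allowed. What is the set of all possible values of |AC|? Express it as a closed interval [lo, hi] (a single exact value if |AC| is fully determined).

|AC| ∈ [24, 56]  (≈ [24.0000, 56.0000])

|AB| ∈ [33, 47]
|BC| ∈ {9}
|AC| ∈ [24, 56]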